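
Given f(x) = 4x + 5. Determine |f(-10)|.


f(-10) = -35
|-35| = 35

35


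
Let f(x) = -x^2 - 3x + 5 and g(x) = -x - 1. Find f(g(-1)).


5


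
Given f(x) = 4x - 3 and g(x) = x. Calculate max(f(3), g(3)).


f(3) = 9
g(3) = 3
max = 9

9


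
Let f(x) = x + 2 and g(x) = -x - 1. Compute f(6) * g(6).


f(6) = 8
g(6) = -7
Product = -56

-56


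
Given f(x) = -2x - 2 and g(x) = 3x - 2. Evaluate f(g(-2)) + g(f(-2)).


18


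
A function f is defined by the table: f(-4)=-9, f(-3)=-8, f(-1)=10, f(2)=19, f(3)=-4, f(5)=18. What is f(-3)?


Reading from the table at x = -3

-8


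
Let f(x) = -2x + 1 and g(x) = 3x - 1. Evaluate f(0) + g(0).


f(0) = 1
g(0) = -1
Sum = 0

0


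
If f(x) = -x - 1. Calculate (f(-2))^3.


f(-2) = 1
(1)^3 = 1

1


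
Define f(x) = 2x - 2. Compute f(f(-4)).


f(-4) = -10
f(-10) = -22

-22


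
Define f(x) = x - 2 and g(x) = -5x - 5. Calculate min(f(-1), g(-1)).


f(-1) = -3
g(-1) = 0
min = -3

-3


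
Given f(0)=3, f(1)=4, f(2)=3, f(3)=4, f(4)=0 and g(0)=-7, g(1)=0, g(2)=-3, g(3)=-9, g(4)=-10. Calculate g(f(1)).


-10


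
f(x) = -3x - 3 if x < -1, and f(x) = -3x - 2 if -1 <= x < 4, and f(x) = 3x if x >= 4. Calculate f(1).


1 satisfies -1 <= x < 4
f(1) = -5

-5


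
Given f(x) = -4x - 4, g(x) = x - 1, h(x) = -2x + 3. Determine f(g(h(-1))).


-20


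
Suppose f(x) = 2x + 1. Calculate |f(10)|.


21


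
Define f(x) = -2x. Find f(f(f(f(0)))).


f(0) = 0
f(0) = 0
f(0) = 0
f(0) = 0

0


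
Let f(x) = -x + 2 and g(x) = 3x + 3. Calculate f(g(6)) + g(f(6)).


-28


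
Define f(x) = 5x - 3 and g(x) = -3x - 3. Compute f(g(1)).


g(1) = -6
f(-6) = -33

-33


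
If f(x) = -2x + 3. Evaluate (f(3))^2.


f(3) = -3
(-3)^2 = 9

9


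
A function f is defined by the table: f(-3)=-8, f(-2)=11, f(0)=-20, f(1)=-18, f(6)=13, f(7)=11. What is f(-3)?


Reading from the table at x = -3

-8


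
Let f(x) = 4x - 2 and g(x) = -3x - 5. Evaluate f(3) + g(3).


f(3) = 10
g(3) = -14
Sum = -4

-4


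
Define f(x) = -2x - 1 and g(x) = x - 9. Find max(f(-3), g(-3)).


f(-3) = 5
g(-3) = -12
max = 5

5


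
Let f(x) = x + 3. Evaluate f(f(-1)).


f(-1) = 2
f(2) = 5

5


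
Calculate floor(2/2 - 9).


2/2 = 1
1 - 9 = -8
floor(-8) = -8

-8


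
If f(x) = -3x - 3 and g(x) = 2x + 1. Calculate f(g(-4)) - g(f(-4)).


-1


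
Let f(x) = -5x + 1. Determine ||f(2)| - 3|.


6


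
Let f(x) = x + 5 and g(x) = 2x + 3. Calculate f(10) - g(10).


f(10) = 15
g(10) = 23
Difference = -8

-8


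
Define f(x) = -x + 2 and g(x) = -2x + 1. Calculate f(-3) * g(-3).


f(-3) = 5
g(-3) = 7
Product = 35

35


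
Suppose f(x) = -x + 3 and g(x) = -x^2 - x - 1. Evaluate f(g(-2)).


g(-2) = -3
f(-3) = 6

6


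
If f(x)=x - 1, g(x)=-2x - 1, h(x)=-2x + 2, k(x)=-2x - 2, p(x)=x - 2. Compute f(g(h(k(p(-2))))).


p(-2) = -4
k(-4) = 6
h(6) = -10
g(-10) = 19
f(19) = 18

18


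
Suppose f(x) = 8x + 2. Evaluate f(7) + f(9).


132


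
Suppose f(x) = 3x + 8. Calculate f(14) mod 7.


1


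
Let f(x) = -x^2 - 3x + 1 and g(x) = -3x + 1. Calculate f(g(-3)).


g(-3) = 10
f(10) = (-1)*(10)^2 - 3*(10) + 1 = -129

-129


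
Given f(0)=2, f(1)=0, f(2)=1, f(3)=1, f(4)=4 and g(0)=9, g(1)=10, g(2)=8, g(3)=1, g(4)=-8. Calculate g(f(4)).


-8


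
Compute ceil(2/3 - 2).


2/3 = 0.6667
0.6667 - 2 = -1.3333
ceil(-1.3333) = -1

-1


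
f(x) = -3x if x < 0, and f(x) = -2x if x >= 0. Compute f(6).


6 satisfies x >= 0
f(6) = -12

-12


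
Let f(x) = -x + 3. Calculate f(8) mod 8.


f(8) = -5
-5 mod 8 = 3

3


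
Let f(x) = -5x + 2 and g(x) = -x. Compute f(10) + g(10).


f(10) = -48
g(10) = -10
Sum = -58

-58


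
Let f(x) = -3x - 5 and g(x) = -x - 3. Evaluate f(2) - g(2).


f(2) = -11
g(2) = -5
Difference = -6

-6


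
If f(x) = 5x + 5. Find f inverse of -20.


Solve 5x + 5 = -20
x = (-20 - 5) / 5 = -5

-5


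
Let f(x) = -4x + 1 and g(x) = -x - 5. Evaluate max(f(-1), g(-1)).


5


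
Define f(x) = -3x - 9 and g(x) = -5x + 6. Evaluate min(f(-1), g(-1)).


-6


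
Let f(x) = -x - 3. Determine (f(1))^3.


f(1) = -4
(-4)^3 = -64

-64


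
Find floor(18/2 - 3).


6


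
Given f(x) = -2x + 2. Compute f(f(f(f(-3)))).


f(-3) = 8
f(8) = -14
f(-14) = 30
f(30) = -58

-58


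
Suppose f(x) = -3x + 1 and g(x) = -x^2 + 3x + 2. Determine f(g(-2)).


g(-2) = -8
f(-8) = 25

25


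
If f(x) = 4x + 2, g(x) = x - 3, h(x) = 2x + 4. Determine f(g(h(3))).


30


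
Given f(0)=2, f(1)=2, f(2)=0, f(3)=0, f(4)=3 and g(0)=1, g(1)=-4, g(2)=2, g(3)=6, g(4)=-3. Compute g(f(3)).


f(3) = 0
g(0) = 1

1


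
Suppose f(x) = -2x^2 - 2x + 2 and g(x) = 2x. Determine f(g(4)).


g(4) = 8
f(8) = (-2)*(8)^2 - 2*(8) + 2 = -142

-142


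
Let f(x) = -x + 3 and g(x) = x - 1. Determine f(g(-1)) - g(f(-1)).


2


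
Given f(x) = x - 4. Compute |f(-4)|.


f(-4) = -8
|-8| = 8

8


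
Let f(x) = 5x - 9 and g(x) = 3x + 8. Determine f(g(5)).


g(5) = 23
f(23) = 106

106


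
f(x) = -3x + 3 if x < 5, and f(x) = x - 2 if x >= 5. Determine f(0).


0 satisfies x < 5
f(0) = 3

3


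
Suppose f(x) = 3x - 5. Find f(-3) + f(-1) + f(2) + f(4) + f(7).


f(-3) = -14
f(-1) = -8
f(2) = 1
f(4) = 7
f(7) = 16
Sum = 2

2


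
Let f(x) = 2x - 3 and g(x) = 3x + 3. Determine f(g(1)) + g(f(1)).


f(g(1)) = 9
g(f(1)) = 0
Sum = 9

9


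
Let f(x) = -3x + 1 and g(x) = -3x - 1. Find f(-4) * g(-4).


f(-4) = 13
g(-4) = 11
Product = 143

143


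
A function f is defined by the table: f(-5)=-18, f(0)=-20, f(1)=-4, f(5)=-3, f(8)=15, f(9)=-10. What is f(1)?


Reading from the table at x = 1

-4


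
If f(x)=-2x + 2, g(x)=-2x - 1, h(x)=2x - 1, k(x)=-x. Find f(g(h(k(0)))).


k(0) = 0
h(0) = -1
g(-1) = 1
f(1) = 0

0


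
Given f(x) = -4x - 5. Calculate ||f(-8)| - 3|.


f(-8) = 27
|27| = 27
|27 - 3| = 24

24


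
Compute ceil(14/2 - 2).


14/2 = 7
7 - 2 = 5
ceil(5) = 5

5


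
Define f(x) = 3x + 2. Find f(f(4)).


f(4) = 14
f(14) = 44

44


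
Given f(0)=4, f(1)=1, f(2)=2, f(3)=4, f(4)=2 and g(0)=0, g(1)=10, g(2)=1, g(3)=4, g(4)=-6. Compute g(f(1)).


f(1) = 1
g(1) = 10

10


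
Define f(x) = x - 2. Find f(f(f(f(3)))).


f(3) = 1
f(1) = -1
f(-1) = -3
f(-3) = -5

-5


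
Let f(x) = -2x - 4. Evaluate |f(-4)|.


f(-4) = 4
|4| = 4

4


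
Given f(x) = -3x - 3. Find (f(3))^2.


144


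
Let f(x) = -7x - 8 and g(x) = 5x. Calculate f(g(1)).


g(1) = 5
f(5) = -43

-43


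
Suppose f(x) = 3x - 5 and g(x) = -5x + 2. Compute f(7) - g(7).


f(7) = 16
g(7) = -33
Difference = 49

49


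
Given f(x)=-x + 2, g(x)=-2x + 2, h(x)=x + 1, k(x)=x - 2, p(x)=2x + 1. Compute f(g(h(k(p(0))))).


p(0) = 1
k(1) = -1
h(-1) = 0
g(0) = 2
f(2) = 0

0


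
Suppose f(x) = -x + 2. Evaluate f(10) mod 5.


f(10) = -8
-8 mod 5 = 2

2


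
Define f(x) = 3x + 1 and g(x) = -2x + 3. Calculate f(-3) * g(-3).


f(-3) = -8
g(-3) = 9
Product = -72

-72


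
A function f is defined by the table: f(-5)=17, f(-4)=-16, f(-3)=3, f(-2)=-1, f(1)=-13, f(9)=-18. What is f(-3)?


Reading from the table at x = -3

3


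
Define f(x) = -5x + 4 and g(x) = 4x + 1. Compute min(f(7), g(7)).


-31


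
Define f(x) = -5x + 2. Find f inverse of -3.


Solve -5x + 2 = -3
x = (-3 - 2) / (-5) = 1

1


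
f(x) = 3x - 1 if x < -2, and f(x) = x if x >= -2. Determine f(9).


9 satisfies x >= -2
f(9) = 9

9


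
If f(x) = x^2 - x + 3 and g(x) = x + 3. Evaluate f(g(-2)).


g(-2) = 1
f(1) = 1*(1)^2 - 1*(1) + 3 = 3

3


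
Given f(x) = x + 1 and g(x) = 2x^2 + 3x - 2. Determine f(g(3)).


g(3) = 25
f(25) = 26

26


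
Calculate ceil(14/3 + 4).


14/3 = 4.6667
4.6667 + 4 = 8.6667
ceil(8.6667) = 9

9


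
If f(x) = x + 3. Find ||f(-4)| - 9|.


f(-4) = -1
|-1| = 1
|1 - 9| = 8

8


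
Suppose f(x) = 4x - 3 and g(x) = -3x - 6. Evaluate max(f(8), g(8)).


f(8) = 29
g(8) = -30
max = 29

29


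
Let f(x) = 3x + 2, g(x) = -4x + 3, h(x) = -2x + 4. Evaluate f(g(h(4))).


h(4) = -4
g(-4) = 19
f(19) = 59

59


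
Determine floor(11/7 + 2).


3


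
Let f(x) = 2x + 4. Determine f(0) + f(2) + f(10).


36


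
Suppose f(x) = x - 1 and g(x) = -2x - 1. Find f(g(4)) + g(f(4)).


-17


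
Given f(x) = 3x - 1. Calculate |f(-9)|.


f(-9) = -28
|-28| = 28

28


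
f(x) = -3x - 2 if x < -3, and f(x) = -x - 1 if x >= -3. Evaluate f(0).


0 satisfies x >= -3
f(0) = -1

-1


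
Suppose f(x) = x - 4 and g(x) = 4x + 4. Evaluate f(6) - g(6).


-26


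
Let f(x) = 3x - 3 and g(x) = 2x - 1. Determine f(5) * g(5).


f(5) = 12
g(5) = 9
Product = 108

108


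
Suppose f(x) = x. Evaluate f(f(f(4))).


f(4) = 4
f(4) = 4
f(4) = 4

4


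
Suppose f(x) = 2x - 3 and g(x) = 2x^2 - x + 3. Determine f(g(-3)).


g(-3) = 24
f(24) = 45

45


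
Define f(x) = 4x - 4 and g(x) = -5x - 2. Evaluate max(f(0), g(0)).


f(0) = -4
g(0) = -2
max = -2

-2


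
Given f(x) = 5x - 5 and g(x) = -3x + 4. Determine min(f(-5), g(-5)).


f(-5) = -30
g(-5) = 19
min = -30

-30


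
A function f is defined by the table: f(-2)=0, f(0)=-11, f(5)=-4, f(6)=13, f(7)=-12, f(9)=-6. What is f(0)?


Reading from the table at x = 0

-11


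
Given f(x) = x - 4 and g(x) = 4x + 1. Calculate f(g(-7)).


g(-7) = -27
f(-27) = -31

-31


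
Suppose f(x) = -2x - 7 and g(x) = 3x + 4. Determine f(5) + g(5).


2


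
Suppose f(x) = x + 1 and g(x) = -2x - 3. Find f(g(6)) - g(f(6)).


f(g(6)) = -14
g(f(6)) = -17
Difference = 3

3


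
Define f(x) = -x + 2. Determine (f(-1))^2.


f(-1) = 3
(3)^2 = 9

9


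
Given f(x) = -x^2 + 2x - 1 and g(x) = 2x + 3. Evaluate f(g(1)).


g(1) = 5
f(5) = (-1)*(5)^2 + 2*(5) - 1 = -16

-16


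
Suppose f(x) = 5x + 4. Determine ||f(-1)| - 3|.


f(-1) = -1
|-1| = 1
|1 - 3| = 2

2


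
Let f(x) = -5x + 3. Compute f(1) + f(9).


f(1) = -2
f(9) = -42
Sum = -44

-44


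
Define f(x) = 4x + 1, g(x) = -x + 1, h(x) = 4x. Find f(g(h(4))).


h(4) = 16
g(16) = -15
f(-15) = -59

-59


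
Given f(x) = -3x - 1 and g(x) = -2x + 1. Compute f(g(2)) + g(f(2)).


f(g(2)) = 8
g(f(2)) = 15
Sum = 23

23


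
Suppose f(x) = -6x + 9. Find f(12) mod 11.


f(12) = -63
-63 mod 11 = 3

3


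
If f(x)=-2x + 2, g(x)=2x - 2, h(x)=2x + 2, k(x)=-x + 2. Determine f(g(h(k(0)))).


-18


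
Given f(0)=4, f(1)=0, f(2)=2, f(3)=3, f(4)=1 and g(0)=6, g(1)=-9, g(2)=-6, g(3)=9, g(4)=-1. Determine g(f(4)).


-9


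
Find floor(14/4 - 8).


14/4 = 3.5
3.5 - 8 = -4.5
floor(-4.5) = -5

-5


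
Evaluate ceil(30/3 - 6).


4


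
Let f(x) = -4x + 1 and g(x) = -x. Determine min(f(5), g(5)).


-19


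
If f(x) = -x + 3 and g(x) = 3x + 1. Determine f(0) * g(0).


f(0) = 3
g(0) = 1
Product = 3

3


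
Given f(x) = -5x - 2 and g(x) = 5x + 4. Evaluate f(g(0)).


g(0) = 4
f(4) = -22

-22


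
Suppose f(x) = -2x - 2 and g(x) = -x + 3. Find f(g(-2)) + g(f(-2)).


f(g(-2)) = -12
g(f(-2)) = 1
Sum = -11

-11


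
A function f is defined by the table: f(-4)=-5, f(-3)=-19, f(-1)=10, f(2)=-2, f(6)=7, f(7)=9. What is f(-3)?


Reading from the table at x = -3

-19


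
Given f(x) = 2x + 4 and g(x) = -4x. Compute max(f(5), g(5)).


f(5) = 14
g(5) = -20
max = 14

14


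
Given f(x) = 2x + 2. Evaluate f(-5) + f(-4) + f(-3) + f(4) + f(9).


f(-5) = -8
f(-4) = -6
f(-3) = -4
f(4) = 10
f(9) = 20
Sum = 12

12


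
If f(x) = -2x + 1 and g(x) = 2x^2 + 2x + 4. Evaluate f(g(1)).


-15


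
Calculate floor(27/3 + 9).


27/3 = 9
9 + 9 = 18
floor(18) = 18

18


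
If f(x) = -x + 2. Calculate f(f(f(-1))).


f(-1) = 3
f(3) = -1
f(-1) = 3

3


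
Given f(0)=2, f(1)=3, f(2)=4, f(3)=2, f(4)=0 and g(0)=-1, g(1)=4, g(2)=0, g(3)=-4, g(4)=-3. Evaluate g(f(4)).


-1


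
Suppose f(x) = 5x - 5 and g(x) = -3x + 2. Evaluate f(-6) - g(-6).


f(-6) = -35
g(-6) = 20
Difference = -55

-55


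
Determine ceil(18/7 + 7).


18/7 = 2.5714
2.5714 + 7 = 9.5714
ceil(9.5714) = 10

10


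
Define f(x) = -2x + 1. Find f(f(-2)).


f(-2) = 5
f(5) = -9

-9


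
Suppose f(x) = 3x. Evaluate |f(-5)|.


f(-5) = -15
|-15| = 15

15


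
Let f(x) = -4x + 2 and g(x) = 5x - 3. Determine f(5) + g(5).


f(5) = -18
g(5) = 22
Sum = 4

4


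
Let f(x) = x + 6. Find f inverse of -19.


Solve x + 6 = -19
x = (-19 - 6) / 1 = -25

-25


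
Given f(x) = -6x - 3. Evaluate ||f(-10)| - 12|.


f(-10) = 57
|57| = 57
|57 - 12| = 45

45


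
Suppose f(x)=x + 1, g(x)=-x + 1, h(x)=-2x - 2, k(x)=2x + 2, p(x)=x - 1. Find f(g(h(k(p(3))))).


p(3) = 2
k(2) = 6
h(6) = -14
g(-14) = 15
f(15) = 16

16


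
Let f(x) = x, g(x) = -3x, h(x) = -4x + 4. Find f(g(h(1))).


h(1) = 0
g(0) = 0
f(0) = 0

0


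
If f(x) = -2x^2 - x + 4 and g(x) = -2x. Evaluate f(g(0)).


g(0) = 0
f(0) = (-2)*(0)^2 - 1*(0) + 4 = 4

4


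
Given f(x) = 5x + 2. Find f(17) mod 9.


6


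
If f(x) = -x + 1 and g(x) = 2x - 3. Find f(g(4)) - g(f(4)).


f(g(4)) = -4
g(f(4)) = -9
Difference = 5

5


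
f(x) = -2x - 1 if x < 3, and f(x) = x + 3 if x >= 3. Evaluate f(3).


3 satisfies x >= 3
f(3) = 6

6


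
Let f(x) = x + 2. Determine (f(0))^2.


f(0) = 2
(2)^2 = 4

4


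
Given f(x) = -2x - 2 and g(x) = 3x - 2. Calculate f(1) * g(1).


f(1) = -4
g(1) = 1
Product = -4

-4


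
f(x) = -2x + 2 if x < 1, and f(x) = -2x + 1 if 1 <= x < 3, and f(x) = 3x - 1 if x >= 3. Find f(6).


6 satisfies x >= 3
f(6) = 17

17


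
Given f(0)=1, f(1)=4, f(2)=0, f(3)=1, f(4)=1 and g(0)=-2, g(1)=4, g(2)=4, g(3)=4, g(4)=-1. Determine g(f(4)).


f(4) = 1
g(1) = 4

4


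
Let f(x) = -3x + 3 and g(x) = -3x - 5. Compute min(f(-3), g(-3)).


f(-3) = 12
g(-3) = 4
min = 4

4


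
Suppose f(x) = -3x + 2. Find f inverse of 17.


-5


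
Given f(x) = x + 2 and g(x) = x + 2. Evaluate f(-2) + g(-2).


f(-2) = 0
g(-2) = 0
Sum = 0

0


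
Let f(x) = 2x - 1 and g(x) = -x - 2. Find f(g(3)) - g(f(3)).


f(g(3)) = -11
g(f(3)) = -7
Difference = -4

-4


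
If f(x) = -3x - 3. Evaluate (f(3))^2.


144


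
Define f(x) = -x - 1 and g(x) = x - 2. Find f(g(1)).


g(1) = -1
f(-1) = 0

0


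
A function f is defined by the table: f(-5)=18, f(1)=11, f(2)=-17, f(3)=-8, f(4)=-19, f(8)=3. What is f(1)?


11


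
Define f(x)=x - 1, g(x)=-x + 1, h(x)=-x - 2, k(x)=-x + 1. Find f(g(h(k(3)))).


0


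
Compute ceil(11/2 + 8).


11/2 = 5.5
5.5 + 8 = 13.5
ceil(13.5) = 14

14


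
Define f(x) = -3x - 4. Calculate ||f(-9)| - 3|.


f(-9) = 23
|23| = 23
|23 - 3| = 20

20


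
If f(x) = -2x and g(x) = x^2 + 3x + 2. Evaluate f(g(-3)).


g(-3) = 2
f(2) = -4

-4


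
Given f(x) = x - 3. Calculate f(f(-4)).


f(-4) = -7
f(-7) = -10

-10


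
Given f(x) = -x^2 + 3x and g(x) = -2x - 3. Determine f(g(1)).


g(1) = -5
f(-5) = (-1)*(-5)^2 + 3*(-5) = -40

-40


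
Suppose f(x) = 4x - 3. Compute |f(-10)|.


f(-10) = -43
|-43| = 43

43


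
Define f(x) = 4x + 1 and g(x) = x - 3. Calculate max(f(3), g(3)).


f(3) = 13
g(3) = 0
max = 13

13


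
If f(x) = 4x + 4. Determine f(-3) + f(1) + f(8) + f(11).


f(-3) = -8
f(1) = 8
f(8) = 36
f(11) = 48
Sum = 84

84


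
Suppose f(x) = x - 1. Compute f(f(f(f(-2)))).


f(-2) = -3
f(-3) = -4
f(-4) = -5
f(-5) = -6

-6


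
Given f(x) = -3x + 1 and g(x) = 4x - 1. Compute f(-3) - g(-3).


23


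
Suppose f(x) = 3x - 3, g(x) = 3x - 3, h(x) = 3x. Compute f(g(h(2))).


h(2) = 6
g(6) = 15
f(15) = 42

42


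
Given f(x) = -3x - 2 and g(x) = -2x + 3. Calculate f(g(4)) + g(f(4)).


f(g(4)) = 13
g(f(4)) = 31
Sum = 44

44


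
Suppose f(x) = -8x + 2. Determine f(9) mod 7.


f(9) = -70
-70 mod 7 = 0

0


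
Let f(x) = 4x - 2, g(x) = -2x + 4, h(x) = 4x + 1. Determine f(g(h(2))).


h(2) = 9
g(9) = -14
f(-14) = -58

-58


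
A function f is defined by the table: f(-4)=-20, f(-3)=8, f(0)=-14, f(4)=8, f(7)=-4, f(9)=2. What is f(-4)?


Reading from the table at x = -4

-20


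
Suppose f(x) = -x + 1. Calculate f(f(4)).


f(4) = -3
f(-3) = 4

4


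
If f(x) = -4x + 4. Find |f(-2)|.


f(-2) = 12
|12| = 12

12


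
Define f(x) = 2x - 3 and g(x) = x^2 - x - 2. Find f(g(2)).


g(2) = 0
f(0) = -3

-3


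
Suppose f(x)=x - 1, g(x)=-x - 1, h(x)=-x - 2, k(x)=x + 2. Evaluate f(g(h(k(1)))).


k(1) = 3
h(3) = -5
g(-5) = 4
f(4) = 3

3


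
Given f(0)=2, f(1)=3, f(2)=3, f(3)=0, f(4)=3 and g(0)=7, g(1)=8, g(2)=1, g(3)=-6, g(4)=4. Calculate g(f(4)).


f(4) = 3
g(3) = -6

-6


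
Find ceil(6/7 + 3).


6/7 = 0.8571
0.8571 + 3 = 3.8571
ceil(3.8571) = 4

4


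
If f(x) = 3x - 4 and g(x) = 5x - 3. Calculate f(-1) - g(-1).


f(-1) = -7
g(-1) = -8
Difference = 1

1


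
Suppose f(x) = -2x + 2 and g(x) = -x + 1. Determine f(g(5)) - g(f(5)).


f(g(5)) = 10
g(f(5)) = 9
Difference = 1

1


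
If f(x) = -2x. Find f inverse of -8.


Solve -2x = -8
x = (-8) / (-2) = 4

4


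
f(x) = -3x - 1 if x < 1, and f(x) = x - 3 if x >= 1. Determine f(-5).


-5 satisfies x < 1
f(-5) = 14

14


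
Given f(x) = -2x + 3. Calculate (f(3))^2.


f(3) = -3
(-3)^2 = 9

9


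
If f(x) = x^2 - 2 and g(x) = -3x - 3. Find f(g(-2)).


g(-2) = 3
f(3) = 1*(3)^2 - 2 = 7

7


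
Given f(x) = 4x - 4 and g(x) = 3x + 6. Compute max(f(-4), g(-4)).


-6


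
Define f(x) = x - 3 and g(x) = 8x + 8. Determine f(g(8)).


g(8) = 72
f(72) = 69

69


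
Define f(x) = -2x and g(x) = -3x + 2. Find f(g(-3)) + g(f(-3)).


f(g(-3)) = -22
g(f(-3)) = -16
Sum = -38

-38


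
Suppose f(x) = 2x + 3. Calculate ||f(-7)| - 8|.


f(-7) = -11
|-11| = 11
|11 - 8| = 3

3


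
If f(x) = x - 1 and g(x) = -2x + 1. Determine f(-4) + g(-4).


f(-4) = -5
g(-4) = 9
Sum = 4

4


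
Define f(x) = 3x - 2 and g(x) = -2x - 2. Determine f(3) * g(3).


f(3) = 7
g(3) = -8
Product = -56

-56


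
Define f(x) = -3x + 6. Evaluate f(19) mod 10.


f(19) = -51
-51 mod 10 = 9

9


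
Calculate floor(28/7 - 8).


28/7 = 4
4 - 8 = -4
floor(-4) = -4

-4


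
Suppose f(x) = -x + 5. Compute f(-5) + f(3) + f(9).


f(-5) = 10
f(3) = 2
f(9) = -4
Sum = 8

8


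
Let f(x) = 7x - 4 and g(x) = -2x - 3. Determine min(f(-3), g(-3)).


f(-3) = -25
g(-3) = 3
min = -25

-25


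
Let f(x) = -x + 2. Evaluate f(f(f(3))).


f(3) = -1
f(-1) = 3
f(3) = -1

-1


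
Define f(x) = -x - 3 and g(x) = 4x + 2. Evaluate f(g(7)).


-33


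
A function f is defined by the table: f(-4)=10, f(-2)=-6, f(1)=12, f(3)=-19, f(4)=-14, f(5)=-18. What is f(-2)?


Reading from the table at x = -2

-6


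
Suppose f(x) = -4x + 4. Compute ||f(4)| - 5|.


f(4) = -12
|-12| = 12
|12 - 5| = 7

7


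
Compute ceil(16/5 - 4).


16/5 = 3.2
3.2 - 4 = -0.8
ceil(-0.8) = 0

0


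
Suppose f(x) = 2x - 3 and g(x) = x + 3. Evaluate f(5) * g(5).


f(5) = 7
g(5) = 8
Product = 56

56


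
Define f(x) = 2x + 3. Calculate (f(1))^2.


f(1) = 5
(5)^2 = 25

25


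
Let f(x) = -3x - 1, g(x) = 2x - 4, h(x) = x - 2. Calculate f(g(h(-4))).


h(-4) = -6
g(-6) = -16
f(-16) = 47

47


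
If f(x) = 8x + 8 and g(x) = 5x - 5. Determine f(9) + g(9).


f(9) = 80
g(9) = 40
Sum = 120

120


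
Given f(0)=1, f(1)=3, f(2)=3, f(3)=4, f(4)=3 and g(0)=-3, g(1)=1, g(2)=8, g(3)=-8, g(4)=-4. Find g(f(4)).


f(4) = 3
g(3) = -8

-8


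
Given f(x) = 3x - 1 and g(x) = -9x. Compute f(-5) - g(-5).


f(-5) = -16
g(-5) = 45
Difference = -61

-61


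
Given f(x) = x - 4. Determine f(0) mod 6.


f(0) = -4
-4 mod 6 = 2

2


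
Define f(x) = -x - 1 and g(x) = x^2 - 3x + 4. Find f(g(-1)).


g(-1) = 8
f(8) = -9

-9


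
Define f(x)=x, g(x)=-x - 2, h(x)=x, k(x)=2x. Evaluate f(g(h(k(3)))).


k(3) = 6
h(6) = 6
g(6) = -8
f(-8) = -8

-8


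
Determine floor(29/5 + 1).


6


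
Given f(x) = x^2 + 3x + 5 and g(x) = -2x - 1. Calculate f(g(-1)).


g(-1) = 1
f(1) = 1*(1)^2 + 3*(1) + 5 = 9

9


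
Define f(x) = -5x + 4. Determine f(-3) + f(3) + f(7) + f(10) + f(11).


f(-3) = 19
f(3) = -11
f(7) = -31
f(10) = -46
f(11) = -51
Sum = -120

-120


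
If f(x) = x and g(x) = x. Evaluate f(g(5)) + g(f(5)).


10


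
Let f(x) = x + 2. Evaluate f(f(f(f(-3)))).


5


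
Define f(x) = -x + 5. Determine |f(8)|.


f(8) = -3
|-3| = 3

3


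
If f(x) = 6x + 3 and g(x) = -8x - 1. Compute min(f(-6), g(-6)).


f(-6) = -33
g(-6) = 47
min = -33

-33


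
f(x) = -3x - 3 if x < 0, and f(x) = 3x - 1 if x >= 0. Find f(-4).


9


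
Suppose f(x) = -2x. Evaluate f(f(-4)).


f(-4) = 8
f(8) = -16

-16


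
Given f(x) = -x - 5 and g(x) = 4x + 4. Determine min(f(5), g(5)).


-10


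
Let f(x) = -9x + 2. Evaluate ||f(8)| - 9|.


f(8) = -70
|-70| = 70
|70 - 9| = 61

61


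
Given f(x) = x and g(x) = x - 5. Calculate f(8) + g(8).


f(8) = 8
g(8) = 3
Sum = 11

11


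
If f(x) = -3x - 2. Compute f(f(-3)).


f(-3) = 7
f(7) = -23

-23


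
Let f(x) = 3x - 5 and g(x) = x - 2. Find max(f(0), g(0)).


f(0) = -5
g(0) = -2
max = -2

-2


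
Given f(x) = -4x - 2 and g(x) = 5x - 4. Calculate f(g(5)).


g(5) = 21
f(21) = -86

-86


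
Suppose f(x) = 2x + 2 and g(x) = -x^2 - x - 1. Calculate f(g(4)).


g(4) = -21
f(-21) = -40

-40


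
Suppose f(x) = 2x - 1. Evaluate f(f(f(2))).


f(2) = 3
f(3) = 5
f(5) = 9

9


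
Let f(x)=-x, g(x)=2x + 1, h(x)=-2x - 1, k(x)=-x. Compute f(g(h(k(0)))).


k(0) = 0
h(0) = -1
g(-1) = -1
f(-1) = 1

1


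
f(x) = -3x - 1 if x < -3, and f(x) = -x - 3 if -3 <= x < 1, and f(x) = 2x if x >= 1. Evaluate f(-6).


-6 satisfies x < -3
f(-6) = 17

17


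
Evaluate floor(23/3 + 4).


23/3 = 7.6667
7.6667 + 4 = 11.6667
floor(11.6667) = 11

11


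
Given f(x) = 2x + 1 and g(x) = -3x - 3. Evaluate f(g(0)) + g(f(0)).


-11


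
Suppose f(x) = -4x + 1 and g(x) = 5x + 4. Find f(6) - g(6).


f(6) = -23
g(6) = 34
Difference = -57

-57


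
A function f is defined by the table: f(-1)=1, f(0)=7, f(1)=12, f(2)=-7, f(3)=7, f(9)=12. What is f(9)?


Reading from the table at x = 9

12


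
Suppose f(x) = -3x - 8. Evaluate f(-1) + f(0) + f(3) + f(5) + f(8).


-85


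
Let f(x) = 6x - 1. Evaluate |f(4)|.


f(4) = 23
|23| = 23

23


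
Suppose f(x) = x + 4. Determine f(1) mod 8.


f(1) = 5
5 mod 8 = 5

5


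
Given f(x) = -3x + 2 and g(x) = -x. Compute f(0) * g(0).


f(0) = 2
g(0) = 0
Product = 0

0


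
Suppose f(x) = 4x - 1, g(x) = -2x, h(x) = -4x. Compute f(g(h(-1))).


h(-1) = 4
g(4) = -8
f(-8) = -33

-33


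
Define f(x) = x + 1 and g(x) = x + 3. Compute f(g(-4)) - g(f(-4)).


0


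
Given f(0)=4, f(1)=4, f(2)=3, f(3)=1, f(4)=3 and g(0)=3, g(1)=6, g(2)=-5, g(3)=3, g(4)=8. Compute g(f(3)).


f(3) = 1
g(1) = 6

6


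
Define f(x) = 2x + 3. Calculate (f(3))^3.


f(3) = 9
(9)^3 = 729

729


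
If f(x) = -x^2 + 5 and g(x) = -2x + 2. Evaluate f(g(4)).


g(4) = -6
f(-6) = (-1)*(-6)^2 + 5 = -31

-31


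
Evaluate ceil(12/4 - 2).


1


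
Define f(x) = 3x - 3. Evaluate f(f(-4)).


f(-4) = -15
f(-15) = -48

-48


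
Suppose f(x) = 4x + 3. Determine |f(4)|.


f(4) = 19
|19| = 19

19


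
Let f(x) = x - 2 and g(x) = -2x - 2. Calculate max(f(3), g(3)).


1


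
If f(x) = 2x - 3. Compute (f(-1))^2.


25


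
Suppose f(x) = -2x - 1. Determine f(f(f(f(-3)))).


f(-3) = 5
f(5) = -11
f(-11) = 21
f(21) = -43

-43


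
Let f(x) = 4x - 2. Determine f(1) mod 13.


2


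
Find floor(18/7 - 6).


18/7 = 2.5714
2.5714 - 6 = -3.4286
floor(-3.4286) = -4

-4


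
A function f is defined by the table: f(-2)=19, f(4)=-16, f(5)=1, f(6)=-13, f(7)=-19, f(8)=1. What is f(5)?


Reading from the table at x = 5

1


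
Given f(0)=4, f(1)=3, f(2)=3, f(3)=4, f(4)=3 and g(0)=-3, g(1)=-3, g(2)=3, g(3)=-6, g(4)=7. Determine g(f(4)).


f(4) = 3
g(3) = -6

-6


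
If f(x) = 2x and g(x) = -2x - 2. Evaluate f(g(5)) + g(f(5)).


f(g(5)) = -24
g(f(5)) = -22
Sum = -46

-46


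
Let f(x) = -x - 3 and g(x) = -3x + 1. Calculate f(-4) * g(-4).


f(-4) = 1
g(-4) = 13
Product = 13

13


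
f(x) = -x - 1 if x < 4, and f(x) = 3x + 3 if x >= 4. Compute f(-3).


-3 satisfies x < 4
f(-3) = 2

2


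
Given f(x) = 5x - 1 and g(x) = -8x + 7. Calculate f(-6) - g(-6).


f(-6) = -31
g(-6) = 55
Difference = -86

-86


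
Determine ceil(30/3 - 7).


30/3 = 10
10 - 7 = 3
ceil(3) = 3

3


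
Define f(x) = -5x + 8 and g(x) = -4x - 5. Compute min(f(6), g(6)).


-29


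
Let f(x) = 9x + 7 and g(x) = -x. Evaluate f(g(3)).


g(3) = -3
f(-3) = -20

-20


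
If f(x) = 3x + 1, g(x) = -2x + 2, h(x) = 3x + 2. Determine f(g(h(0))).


h(0) = 2
g(2) = -2
f(-2) = -5

-5


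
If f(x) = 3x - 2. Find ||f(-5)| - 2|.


f(-5) = -17
|-17| = 17
|17 - 2| = 15

15


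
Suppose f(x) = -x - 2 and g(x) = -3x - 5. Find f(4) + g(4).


f(4) = -6
g(4) = -17
Sum = -23

-23


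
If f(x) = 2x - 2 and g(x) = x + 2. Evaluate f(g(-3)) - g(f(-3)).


f(g(-3)) = -4
g(f(-3)) = -6
Difference = 2

2


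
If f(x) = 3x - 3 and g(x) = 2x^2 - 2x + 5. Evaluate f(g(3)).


g(3) = 17
f(17) = 48

48


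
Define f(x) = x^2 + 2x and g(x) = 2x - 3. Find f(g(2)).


g(2) = 1
f(1) = 1*(1)^2 + 2*(1) = 3

3


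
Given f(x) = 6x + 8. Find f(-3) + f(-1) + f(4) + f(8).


f(-3) = -10
f(-1) = 2
f(4) = 32
f(8) = 56
Sum = 80

80


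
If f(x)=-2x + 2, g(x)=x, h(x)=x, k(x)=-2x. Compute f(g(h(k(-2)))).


k(-2) = 4
h(4) = 4
g(4) = 4
f(4) = -6

-6


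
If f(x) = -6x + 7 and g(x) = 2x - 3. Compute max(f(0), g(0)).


f(0) = 7
g(0) = -3
max = 7

7


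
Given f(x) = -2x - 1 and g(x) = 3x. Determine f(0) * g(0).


f(0) = -1
g(0) = 0
Product = 0

0


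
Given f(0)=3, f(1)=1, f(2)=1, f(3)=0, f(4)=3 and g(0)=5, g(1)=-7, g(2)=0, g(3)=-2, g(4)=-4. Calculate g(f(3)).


f(3) = 0
g(0) = 5

5


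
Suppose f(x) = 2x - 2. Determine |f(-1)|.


4


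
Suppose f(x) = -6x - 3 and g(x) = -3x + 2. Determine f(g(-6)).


g(-6) = 20
f(20) = -123

-123


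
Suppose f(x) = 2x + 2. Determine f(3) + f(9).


f(3) = 8
f(9) = 20
Sum = 28

28


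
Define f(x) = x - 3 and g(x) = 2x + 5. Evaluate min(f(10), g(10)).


f(10) = 7
g(10) = 25
min = 7

7


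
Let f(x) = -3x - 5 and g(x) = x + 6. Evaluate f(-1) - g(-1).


-7


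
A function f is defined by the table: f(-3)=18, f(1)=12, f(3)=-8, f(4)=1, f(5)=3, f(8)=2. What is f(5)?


Reading from the table at x = 5

3


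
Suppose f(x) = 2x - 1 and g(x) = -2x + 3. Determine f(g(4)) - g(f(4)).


f(g(4)) = -11
g(f(4)) = -11
Difference = 0

0


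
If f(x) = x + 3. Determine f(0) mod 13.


f(0) = 3
3 mod 13 = 3

3


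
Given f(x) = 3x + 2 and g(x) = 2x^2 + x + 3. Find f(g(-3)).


g(-3) = 18
f(18) = 56

56


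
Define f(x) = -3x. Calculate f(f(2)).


f(2) = -6
f(-6) = 18

18


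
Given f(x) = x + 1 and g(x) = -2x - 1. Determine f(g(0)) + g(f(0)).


-3


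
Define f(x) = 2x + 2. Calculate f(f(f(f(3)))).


f(3) = 8
f(8) = 18
f(18) = 38
f(38) = 78

78


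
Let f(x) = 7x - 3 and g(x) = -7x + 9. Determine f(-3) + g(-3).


f(-3) = -24
g(-3) = 30
Sum = 6

6


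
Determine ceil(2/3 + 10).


11


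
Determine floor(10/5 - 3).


-1


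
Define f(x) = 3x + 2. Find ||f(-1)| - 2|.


f(-1) = -1
|-1| = 1
|1 - 2| = 1

1


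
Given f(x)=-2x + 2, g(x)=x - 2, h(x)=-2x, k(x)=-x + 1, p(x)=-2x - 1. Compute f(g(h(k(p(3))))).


p(3) = -7
k(-7) = 8
h(8) = -16
g(-16) = -18
f(-18) = 38

38


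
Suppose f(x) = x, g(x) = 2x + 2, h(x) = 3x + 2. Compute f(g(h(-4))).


h(-4) = -10
g(-10) = -18
f(-18) = -18

-18


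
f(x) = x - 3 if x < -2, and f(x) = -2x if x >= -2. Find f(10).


10 satisfies x >= -2
f(10) = -20

-20


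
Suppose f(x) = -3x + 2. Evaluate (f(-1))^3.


f(-1) = 5
(5)^3 = 125

125


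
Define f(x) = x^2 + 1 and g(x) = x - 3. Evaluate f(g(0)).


10


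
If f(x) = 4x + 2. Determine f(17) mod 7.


f(17) = 70
70 mod 7 = 0

0


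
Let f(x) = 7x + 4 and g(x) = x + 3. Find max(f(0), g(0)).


f(0) = 4
g(0) = 3
max = 4

4


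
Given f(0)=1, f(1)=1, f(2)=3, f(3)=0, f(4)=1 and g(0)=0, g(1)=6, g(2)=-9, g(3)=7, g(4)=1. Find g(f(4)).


f(4) = 1
g(1) = 6

6


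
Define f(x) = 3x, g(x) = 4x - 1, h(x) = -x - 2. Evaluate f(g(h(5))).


h(5) = -7
g(-7) = -29
f(-29) = -87

-87


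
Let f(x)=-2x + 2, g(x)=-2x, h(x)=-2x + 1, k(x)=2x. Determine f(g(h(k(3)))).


-42


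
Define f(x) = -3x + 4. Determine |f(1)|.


f(1) = 1
|1| = 1

1


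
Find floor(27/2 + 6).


19


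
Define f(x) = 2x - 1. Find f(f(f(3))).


f(3) = 5
f(5) = 9
f(9) = 17

17


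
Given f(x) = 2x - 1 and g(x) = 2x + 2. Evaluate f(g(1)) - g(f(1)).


3


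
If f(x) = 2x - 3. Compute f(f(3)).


3


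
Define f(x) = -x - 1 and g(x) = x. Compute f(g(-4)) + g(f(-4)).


6


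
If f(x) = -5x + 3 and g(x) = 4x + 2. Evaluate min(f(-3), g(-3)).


f(-3) = 18
g(-3) = -10
min = -10

-10


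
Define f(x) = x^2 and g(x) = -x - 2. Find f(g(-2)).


g(-2) = 0
f(0) = 1*(0)^2 = 0

0


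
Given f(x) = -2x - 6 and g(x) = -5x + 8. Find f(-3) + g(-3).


f(-3) = 0
g(-3) = 23
Sum = 23

23


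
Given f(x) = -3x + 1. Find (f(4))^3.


-1331


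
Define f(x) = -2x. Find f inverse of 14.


Solve -2x = 14
x = (14) / (-2) = -7

-7


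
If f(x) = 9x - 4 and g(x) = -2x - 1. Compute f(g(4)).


g(4) = -9
f(-9) = -85

-85


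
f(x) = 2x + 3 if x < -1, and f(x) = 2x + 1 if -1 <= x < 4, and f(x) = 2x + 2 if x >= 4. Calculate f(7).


7 satisfies x >= 4
f(7) = 16

16


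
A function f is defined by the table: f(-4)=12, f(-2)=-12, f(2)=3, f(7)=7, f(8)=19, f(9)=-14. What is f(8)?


Reading from the table at x = 8

19


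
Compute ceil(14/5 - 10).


14/5 = 2.8
2.8 - 10 = -7.2
ceil(-7.2) = -7

-7


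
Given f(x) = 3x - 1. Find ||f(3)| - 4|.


4


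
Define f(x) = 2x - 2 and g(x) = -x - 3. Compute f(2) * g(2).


f(2) = 2
g(2) = -5
Product = -10

-10


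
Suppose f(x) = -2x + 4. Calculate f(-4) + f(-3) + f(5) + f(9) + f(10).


f(-4) = 12
f(-3) = 10
f(5) = -6
f(9) = -14
f(10) = -16
Sum = -14

-14


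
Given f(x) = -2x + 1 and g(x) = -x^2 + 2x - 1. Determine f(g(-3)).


g(-3) = -16
f(-16) = 33

33


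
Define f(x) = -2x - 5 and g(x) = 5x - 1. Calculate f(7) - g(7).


f(7) = -19
g(7) = 34
Difference = -53

-53


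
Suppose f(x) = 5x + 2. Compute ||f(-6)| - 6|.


22


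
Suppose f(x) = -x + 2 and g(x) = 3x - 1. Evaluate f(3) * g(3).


f(3) = -1
g(3) = 8
Product = -8

-8


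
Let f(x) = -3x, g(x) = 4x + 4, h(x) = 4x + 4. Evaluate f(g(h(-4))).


h(-4) = -12
g(-12) = -44
f(-44) = 132

132


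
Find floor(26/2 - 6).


7


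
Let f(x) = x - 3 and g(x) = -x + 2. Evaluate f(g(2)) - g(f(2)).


f(g(2)) = -3
g(f(2)) = 3
Difference = -6

-6


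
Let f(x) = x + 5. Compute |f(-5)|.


f(-5) = 0
|0| = 0

0


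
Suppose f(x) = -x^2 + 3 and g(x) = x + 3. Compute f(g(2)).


g(2) = 5
f(5) = (-1)*(5)^2 + 3 = -22

-22


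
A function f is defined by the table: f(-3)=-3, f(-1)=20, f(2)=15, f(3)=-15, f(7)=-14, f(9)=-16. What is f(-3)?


Reading from the table at x = -3

-3


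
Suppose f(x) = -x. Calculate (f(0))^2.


0


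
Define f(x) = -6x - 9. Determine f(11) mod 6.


f(11) = -75
-75 mod 6 = 3

3


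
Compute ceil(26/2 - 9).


26/2 = 13
13 - 9 = 4
ceil(4) = 4

4


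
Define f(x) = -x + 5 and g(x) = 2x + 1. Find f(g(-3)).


g(-3) = -5
f(-5) = 10

10


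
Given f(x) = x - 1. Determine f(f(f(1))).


f(1) = 0
f(0) = -1
f(-1) = -2

-2


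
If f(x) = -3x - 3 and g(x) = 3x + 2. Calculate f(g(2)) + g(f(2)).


-52


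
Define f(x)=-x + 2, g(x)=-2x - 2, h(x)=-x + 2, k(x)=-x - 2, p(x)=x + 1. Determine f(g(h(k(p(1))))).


p(1) = 2
k(2) = -4
h(-4) = 6
g(6) = -14
f(-14) = 16

16


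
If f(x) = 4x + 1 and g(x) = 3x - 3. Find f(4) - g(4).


f(4) = 17
g(4) = 9
Difference = 8

8


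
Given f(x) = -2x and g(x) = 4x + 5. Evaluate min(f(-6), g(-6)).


f(-6) = 12
g(-6) = -19
min = -19

-19


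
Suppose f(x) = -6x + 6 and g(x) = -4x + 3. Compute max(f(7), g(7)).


f(7) = -36
g(7) = -25
max = -25

-25


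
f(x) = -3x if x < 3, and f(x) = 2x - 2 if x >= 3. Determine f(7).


7 satisfies x >= 3
f(7) = 12

12


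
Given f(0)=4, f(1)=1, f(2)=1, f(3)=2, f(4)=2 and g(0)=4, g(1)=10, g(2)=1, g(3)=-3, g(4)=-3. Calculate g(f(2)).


f(2) = 1
g(1) = 10

10


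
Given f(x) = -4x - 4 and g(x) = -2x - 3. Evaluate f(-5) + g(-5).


f(-5) = 16
g(-5) = 7
Sum = 23

23


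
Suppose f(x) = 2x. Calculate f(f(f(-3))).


f(-3) = -6
f(-6) = -12
f(-12) = -24

-24


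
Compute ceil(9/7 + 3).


9/7 = 1.2857
1.2857 + 3 = 4.2857
ceil(4.2857) = 5

5


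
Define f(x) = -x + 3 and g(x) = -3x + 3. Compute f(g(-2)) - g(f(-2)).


f(g(-2)) = -6
g(f(-2)) = -12
Difference = 6

6


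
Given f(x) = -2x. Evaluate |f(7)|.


f(7) = -14
|-14| = 14

14


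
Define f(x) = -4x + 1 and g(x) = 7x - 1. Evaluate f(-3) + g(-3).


-9


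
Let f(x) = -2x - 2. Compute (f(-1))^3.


f(-1) = 0
(0)^3 = 0

0


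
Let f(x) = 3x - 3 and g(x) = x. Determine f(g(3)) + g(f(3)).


f(g(3)) = 6
g(f(3)) = 6
Sum = 12

12


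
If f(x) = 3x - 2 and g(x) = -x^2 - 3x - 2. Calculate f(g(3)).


g(3) = -20
f(-20) = -62

-62


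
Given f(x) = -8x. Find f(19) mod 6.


f(19) = -152
-152 mod 6 = 4

4


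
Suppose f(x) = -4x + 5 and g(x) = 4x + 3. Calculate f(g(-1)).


g(-1) = -1
f(-1) = 9

9


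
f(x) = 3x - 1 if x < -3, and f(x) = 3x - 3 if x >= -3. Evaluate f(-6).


-6 satisfies x < -3
f(-6) = -19

-19


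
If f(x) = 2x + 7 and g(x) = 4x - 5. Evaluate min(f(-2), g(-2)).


f(-2) = 3
g(-2) = -13
min = -13

-13


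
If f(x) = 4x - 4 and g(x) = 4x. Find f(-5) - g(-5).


f(-5) = -24
g(-5) = -20
Difference = -4

-4


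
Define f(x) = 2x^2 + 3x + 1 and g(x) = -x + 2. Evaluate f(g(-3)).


g(-3) = 5
f(5) = 2*(5)^2 + 3*(5) + 1 = 66

66


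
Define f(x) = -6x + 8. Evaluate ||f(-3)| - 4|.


f(-3) = 26
|26| = 26
|26 - 4| = 22

22


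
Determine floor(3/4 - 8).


3/4 = 0.75
0.75 - 8 = -7.25
floor(-7.25) = -8

-8


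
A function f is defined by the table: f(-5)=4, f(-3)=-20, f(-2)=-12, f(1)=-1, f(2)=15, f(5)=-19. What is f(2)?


Reading from the table at x = 2

15


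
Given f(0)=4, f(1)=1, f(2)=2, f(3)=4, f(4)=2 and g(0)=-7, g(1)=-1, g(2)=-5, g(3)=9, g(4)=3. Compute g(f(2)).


f(2) = 2
g(2) = -5

-5


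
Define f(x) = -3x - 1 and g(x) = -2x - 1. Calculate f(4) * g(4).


f(4) = -13
g(4) = -9
Product = 117

117


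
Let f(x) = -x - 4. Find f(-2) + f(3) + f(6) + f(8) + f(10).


-45


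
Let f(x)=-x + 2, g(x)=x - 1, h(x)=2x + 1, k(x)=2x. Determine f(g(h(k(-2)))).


10


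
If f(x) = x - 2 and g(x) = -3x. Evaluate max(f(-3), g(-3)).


9


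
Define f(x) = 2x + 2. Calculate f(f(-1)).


f(-1) = 0
f(0) = 2

2


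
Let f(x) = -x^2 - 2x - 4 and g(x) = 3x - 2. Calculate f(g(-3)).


g(-3) = -11
f(-11) = (-1)*(-11)^2 - 2*(-11) - 4 = -103

-103


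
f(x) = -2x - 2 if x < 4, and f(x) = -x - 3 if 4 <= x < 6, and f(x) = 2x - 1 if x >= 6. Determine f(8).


8 satisfies x >= 6
f(8) = 15

15


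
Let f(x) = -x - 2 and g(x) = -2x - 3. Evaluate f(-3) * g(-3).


3


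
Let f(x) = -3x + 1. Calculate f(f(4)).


f(4) = -11
f(-11) = 34

34


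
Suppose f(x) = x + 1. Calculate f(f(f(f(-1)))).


f(-1) = 0
f(0) = 1
f(1) = 2
f(2) = 3

3


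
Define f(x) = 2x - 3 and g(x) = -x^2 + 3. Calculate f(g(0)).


g(0) = 3
f(3) = 3

3


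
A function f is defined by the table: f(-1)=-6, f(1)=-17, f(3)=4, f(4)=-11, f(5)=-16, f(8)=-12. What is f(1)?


Reading from the table at x = 1

-17


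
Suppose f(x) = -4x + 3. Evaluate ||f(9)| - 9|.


f(9) = -33
|-33| = 33
|33 - 9| = 24

24


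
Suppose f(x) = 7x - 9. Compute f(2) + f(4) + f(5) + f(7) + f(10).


151


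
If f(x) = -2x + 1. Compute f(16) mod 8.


f(16) = -31
-31 mod 8 = 1

1


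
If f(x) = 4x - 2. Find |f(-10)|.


f(-10) = -42
|-42| = 42

42


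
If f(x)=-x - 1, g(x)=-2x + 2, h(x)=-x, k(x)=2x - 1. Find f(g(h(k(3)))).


k(3) = 5
h(5) = -5
g(-5) = 12
f(12) = -13

-13


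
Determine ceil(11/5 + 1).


4


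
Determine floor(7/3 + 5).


7/3 = 2.3333
2.3333 + 5 = 7.3333
floor(7.3333) = 7

7


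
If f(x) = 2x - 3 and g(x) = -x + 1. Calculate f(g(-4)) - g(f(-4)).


f(g(-4)) = 7
g(f(-4)) = 12
Difference = -5

-5


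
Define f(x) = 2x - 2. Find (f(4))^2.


36


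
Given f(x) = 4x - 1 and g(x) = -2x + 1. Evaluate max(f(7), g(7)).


f(7) = 27
g(7) = -13
max = 27

27


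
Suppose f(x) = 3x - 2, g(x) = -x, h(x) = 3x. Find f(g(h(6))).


h(6) = 18
g(18) = -18
f(-18) = -56

-56


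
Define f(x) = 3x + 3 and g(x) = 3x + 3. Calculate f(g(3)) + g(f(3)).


f(g(3)) = 39
g(f(3)) = 39
Sum = 78

78


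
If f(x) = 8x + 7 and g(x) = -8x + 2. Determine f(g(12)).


-745


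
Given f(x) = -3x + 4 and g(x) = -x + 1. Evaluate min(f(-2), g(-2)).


f(-2) = 10
g(-2) = 3
min = 3

3


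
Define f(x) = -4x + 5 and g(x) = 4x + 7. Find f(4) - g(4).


f(4) = -11
g(4) = 23
Difference = -34

-34


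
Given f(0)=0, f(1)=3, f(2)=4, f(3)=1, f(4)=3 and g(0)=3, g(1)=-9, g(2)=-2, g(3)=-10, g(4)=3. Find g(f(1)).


f(1) = 3
g(3) = -10

-10


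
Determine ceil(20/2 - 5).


5


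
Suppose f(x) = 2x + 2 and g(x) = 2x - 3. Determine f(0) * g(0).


f(0) = 2
g(0) = -3
Product = -6

-6


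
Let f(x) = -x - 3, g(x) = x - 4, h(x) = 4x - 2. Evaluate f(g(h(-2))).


h(-2) = -10
g(-10) = -14
f(-14) = 11

11


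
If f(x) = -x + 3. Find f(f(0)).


f(0) = 3
f(3) = 0

0


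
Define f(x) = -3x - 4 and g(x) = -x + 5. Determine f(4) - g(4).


f(4) = -16
g(4) = 1
Difference = -17

-17


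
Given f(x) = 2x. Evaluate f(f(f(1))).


f(1) = 2
f(2) = 4
f(4) = 8

8


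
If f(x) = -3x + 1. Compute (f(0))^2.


f(0) = 1
(1)^2 = 1

1


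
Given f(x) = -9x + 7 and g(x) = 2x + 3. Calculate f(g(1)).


g(1) = 5
f(5) = -38

-38


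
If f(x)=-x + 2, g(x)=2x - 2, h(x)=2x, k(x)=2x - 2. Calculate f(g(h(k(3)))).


k(3) = 4
h(4) = 8
g(8) = 14
f(14) = -12

-12


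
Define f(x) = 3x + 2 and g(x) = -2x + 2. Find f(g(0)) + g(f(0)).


f(g(0)) = 8
g(f(0)) = -2
Sum = 6

6


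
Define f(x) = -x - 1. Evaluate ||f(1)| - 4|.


2


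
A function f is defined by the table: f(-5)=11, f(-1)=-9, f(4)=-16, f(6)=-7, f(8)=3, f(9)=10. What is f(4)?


Reading from the table at x = 4

-16


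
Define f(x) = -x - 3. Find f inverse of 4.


Solve -x - 3 = 4
x = (4 + 3) / (-1) = -7

-7
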